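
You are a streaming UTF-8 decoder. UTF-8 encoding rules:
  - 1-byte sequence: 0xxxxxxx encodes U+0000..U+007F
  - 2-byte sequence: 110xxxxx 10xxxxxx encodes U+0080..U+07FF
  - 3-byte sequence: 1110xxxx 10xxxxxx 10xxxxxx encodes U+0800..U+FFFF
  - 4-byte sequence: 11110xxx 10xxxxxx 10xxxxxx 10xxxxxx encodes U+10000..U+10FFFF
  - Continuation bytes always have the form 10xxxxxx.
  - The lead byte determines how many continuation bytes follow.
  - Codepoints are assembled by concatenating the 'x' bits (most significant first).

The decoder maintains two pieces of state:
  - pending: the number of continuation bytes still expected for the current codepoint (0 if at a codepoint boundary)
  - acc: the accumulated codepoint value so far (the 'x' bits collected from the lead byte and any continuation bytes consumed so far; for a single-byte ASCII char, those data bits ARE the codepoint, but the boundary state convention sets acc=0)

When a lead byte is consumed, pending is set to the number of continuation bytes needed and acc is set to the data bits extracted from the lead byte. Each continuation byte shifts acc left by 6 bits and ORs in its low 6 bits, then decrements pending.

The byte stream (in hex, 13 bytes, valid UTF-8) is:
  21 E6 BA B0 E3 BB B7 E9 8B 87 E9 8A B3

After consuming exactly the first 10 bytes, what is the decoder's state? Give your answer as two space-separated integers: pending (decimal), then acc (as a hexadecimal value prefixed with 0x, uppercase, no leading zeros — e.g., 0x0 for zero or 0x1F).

Byte[0]=21: 1-byte. pending=0, acc=0x0
Byte[1]=E6: 3-byte lead. pending=2, acc=0x6
Byte[2]=BA: continuation. acc=(acc<<6)|0x3A=0x1BA, pending=1
Byte[3]=B0: continuation. acc=(acc<<6)|0x30=0x6EB0, pending=0
Byte[4]=E3: 3-byte lead. pending=2, acc=0x3
Byte[5]=BB: continuation. acc=(acc<<6)|0x3B=0xFB, pending=1
Byte[6]=B7: continuation. acc=(acc<<6)|0x37=0x3EF7, pending=0
Byte[7]=E9: 3-byte lead. pending=2, acc=0x9
Byte[8]=8B: continuation. acc=(acc<<6)|0x0B=0x24B, pending=1
Byte[9]=87: continuation. acc=(acc<<6)|0x07=0x92C7, pending=0

Answer: 0 0x92C7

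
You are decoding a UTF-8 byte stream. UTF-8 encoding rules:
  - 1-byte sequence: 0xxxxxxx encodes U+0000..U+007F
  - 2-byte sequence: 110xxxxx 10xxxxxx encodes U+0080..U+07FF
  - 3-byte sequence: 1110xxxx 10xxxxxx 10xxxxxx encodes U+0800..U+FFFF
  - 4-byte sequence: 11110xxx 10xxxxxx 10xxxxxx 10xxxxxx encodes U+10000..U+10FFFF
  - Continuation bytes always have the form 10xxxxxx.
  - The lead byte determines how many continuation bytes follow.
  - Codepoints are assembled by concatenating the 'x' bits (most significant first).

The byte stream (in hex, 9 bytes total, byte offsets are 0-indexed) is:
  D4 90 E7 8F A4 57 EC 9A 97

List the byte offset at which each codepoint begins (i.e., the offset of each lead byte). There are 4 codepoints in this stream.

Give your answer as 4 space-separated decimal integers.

Byte[0]=D4: 2-byte lead, need 1 cont bytes. acc=0x14
Byte[1]=90: continuation. acc=(acc<<6)|0x10=0x510
Completed: cp=U+0510 (starts at byte 0)
Byte[2]=E7: 3-byte lead, need 2 cont bytes. acc=0x7
Byte[3]=8F: continuation. acc=(acc<<6)|0x0F=0x1CF
Byte[4]=A4: continuation. acc=(acc<<6)|0x24=0x73E4
Completed: cp=U+73E4 (starts at byte 2)
Byte[5]=57: 1-byte ASCII. cp=U+0057
Byte[6]=EC: 3-byte lead, need 2 cont bytes. acc=0xC
Byte[7]=9A: continuation. acc=(acc<<6)|0x1A=0x31A
Byte[8]=97: continuation. acc=(acc<<6)|0x17=0xC697
Completed: cp=U+C697 (starts at byte 6)

Answer: 0 2 5 6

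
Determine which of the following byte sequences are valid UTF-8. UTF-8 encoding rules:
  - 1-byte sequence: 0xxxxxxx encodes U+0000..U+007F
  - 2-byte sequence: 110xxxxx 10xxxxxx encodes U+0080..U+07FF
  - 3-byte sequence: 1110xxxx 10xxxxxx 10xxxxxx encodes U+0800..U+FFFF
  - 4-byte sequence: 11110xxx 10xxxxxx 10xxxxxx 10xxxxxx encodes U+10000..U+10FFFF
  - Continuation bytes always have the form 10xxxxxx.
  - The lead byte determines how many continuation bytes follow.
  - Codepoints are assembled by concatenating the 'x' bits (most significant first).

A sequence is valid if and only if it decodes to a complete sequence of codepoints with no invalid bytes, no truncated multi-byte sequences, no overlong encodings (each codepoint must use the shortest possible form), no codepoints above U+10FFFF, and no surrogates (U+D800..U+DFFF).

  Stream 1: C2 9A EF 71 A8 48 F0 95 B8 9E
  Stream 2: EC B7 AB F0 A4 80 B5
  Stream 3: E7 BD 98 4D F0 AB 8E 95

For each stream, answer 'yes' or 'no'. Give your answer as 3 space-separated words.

Stream 1: error at byte offset 3. INVALID
Stream 2: decodes cleanly. VALID
Stream 3: decodes cleanly. VALID

Answer: no yes yes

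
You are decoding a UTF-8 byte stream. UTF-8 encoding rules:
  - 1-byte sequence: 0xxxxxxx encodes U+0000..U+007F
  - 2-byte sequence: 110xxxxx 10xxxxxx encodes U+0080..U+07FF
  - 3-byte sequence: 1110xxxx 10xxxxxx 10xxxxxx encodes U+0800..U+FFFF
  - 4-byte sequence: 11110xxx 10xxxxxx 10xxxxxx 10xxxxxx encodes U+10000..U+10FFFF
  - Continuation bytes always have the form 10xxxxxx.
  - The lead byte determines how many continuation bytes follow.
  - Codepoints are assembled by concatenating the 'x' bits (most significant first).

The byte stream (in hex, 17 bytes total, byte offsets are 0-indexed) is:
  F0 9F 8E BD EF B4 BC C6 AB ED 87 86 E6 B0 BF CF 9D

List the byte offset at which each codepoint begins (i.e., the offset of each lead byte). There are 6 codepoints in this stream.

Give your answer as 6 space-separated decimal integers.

Answer: 0 4 7 9 12 15

Derivation:
Byte[0]=F0: 4-byte lead, need 3 cont bytes. acc=0x0
Byte[1]=9F: continuation. acc=(acc<<6)|0x1F=0x1F
Byte[2]=8E: continuation. acc=(acc<<6)|0x0E=0x7CE
Byte[3]=BD: continuation. acc=(acc<<6)|0x3D=0x1F3BD
Completed: cp=U+1F3BD (starts at byte 0)
Byte[4]=EF: 3-byte lead, need 2 cont bytes. acc=0xF
Byte[5]=B4: continuation. acc=(acc<<6)|0x34=0x3F4
Byte[6]=BC: continuation. acc=(acc<<6)|0x3C=0xFD3C
Completed: cp=U+FD3C (starts at byte 4)
Byte[7]=C6: 2-byte lead, need 1 cont bytes. acc=0x6
Byte[8]=AB: continuation. acc=(acc<<6)|0x2B=0x1AB
Completed: cp=U+01AB (starts at byte 7)
Byte[9]=ED: 3-byte lead, need 2 cont bytes. acc=0xD
Byte[10]=87: continuation. acc=(acc<<6)|0x07=0x347
Byte[11]=86: continuation. acc=(acc<<6)|0x06=0xD1C6
Completed: cp=U+D1C6 (starts at byte 9)
Byte[12]=E6: 3-byte lead, need 2 cont bytes. acc=0x6
Byte[13]=B0: continuation. acc=(acc<<6)|0x30=0x1B0
Byte[14]=BF: continuation. acc=(acc<<6)|0x3F=0x6C3F
Completed: cp=U+6C3F (starts at byte 12)
Byte[15]=CF: 2-byte lead, need 1 cont bytes. acc=0xF
Byte[16]=9D: continuation. acc=(acc<<6)|0x1D=0x3DD
Completed: cp=U+03DD (starts at byte 15)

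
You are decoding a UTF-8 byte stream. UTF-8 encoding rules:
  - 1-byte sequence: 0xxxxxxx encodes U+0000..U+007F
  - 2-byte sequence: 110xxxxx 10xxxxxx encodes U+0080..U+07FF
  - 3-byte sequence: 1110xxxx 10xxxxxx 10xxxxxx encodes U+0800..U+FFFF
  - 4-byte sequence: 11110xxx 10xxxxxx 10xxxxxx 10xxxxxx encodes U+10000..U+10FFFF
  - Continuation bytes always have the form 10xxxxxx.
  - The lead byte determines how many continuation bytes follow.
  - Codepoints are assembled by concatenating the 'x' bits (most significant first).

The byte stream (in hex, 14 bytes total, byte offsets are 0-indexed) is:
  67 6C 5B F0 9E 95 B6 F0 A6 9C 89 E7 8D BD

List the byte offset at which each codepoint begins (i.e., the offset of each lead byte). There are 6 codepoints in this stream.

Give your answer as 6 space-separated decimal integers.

Byte[0]=67: 1-byte ASCII. cp=U+0067
Byte[1]=6C: 1-byte ASCII. cp=U+006C
Byte[2]=5B: 1-byte ASCII. cp=U+005B
Byte[3]=F0: 4-byte lead, need 3 cont bytes. acc=0x0
Byte[4]=9E: continuation. acc=(acc<<6)|0x1E=0x1E
Byte[5]=95: continuation. acc=(acc<<6)|0x15=0x795
Byte[6]=B6: continuation. acc=(acc<<6)|0x36=0x1E576
Completed: cp=U+1E576 (starts at byte 3)
Byte[7]=F0: 4-byte lead, need 3 cont bytes. acc=0x0
Byte[8]=A6: continuation. acc=(acc<<6)|0x26=0x26
Byte[9]=9C: continuation. acc=(acc<<6)|0x1C=0x99C
Byte[10]=89: continuation. acc=(acc<<6)|0x09=0x26709
Completed: cp=U+26709 (starts at byte 7)
Byte[11]=E7: 3-byte lead, need 2 cont bytes. acc=0x7
Byte[12]=8D: continuation. acc=(acc<<6)|0x0D=0x1CD
Byte[13]=BD: continuation. acc=(acc<<6)|0x3D=0x737D
Completed: cp=U+737D (starts at byte 11)

Answer: 0 1 2 3 7 11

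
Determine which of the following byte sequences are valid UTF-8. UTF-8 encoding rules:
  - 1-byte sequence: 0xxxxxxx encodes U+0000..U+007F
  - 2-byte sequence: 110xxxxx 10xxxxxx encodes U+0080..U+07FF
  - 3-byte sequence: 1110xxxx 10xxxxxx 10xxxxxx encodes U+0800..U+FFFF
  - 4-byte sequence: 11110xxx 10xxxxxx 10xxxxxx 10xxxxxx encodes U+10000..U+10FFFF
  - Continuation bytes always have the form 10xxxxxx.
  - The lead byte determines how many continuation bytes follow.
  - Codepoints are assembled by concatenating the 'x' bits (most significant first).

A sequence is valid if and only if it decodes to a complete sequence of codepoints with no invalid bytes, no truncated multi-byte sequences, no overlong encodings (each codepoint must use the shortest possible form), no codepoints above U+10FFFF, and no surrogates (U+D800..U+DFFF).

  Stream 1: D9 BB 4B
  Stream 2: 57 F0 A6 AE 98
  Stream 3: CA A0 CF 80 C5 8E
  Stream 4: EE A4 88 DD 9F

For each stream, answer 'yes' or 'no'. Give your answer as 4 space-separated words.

Answer: yes yes yes yes

Derivation:
Stream 1: decodes cleanly. VALID
Stream 2: decodes cleanly. VALID
Stream 3: decodes cleanly. VALID
Stream 4: decodes cleanly. VALID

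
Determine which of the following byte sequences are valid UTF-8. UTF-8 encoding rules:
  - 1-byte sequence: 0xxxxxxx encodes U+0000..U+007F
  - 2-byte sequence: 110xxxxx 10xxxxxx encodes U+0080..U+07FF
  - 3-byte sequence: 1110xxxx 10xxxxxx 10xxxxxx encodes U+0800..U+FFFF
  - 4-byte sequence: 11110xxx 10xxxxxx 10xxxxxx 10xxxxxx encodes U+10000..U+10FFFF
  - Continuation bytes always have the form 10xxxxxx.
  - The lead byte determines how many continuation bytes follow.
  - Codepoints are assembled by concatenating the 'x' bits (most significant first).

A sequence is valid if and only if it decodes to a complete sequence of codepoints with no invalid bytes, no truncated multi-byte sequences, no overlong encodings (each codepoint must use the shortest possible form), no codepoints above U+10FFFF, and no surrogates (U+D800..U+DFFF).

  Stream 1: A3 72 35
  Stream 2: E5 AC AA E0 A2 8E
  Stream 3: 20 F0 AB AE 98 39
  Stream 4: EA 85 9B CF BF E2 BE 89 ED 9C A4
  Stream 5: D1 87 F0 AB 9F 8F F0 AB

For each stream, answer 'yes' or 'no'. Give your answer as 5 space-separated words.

Answer: no yes yes yes no

Derivation:
Stream 1: error at byte offset 0. INVALID
Stream 2: decodes cleanly. VALID
Stream 3: decodes cleanly. VALID
Stream 4: decodes cleanly. VALID
Stream 5: error at byte offset 8. INVALID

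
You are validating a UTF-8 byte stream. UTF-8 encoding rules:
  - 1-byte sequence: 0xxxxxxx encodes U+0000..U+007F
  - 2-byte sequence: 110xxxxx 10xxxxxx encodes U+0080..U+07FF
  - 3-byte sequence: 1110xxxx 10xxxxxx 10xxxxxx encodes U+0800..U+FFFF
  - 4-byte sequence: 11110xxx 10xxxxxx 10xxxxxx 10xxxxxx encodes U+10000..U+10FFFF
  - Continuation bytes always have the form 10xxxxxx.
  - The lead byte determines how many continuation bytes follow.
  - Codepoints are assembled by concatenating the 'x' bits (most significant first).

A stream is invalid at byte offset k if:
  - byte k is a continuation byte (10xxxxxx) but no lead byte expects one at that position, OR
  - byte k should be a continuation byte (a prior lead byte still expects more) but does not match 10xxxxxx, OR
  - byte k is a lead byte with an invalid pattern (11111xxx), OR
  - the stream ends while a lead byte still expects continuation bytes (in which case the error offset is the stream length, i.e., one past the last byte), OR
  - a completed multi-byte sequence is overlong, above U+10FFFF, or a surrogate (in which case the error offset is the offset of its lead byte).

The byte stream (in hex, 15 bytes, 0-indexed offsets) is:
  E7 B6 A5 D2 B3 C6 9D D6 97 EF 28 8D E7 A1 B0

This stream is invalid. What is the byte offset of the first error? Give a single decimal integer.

Byte[0]=E7: 3-byte lead, need 2 cont bytes. acc=0x7
Byte[1]=B6: continuation. acc=(acc<<6)|0x36=0x1F6
Byte[2]=A5: continuation. acc=(acc<<6)|0x25=0x7DA5
Completed: cp=U+7DA5 (starts at byte 0)
Byte[3]=D2: 2-byte lead, need 1 cont bytes. acc=0x12
Byte[4]=B3: continuation. acc=(acc<<6)|0x33=0x4B3
Completed: cp=U+04B3 (starts at byte 3)
Byte[5]=C6: 2-byte lead, need 1 cont bytes. acc=0x6
Byte[6]=9D: continuation. acc=(acc<<6)|0x1D=0x19D
Completed: cp=U+019D (starts at byte 5)
Byte[7]=D6: 2-byte lead, need 1 cont bytes. acc=0x16
Byte[8]=97: continuation. acc=(acc<<6)|0x17=0x597
Completed: cp=U+0597 (starts at byte 7)
Byte[9]=EF: 3-byte lead, need 2 cont bytes. acc=0xF
Byte[10]=28: expected 10xxxxxx continuation. INVALID

Answer: 10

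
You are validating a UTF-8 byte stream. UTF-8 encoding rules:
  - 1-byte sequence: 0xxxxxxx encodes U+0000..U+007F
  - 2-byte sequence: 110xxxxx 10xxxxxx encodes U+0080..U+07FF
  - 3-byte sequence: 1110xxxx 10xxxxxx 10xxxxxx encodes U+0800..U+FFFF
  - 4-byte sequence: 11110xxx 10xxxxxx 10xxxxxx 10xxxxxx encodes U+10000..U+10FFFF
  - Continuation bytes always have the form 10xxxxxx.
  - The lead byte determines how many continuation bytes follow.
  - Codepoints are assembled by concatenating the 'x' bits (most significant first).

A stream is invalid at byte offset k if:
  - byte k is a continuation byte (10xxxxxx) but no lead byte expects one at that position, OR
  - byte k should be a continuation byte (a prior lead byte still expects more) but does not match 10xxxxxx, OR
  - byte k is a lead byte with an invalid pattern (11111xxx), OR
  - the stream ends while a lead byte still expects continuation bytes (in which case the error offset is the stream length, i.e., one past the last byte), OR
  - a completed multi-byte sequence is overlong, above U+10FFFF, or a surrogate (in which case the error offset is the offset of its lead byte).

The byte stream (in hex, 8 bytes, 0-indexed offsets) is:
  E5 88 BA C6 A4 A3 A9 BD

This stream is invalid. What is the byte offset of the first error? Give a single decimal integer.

Byte[0]=E5: 3-byte lead, need 2 cont bytes. acc=0x5
Byte[1]=88: continuation. acc=(acc<<6)|0x08=0x148
Byte[2]=BA: continuation. acc=(acc<<6)|0x3A=0x523A
Completed: cp=U+523A (starts at byte 0)
Byte[3]=C6: 2-byte lead, need 1 cont bytes. acc=0x6
Byte[4]=A4: continuation. acc=(acc<<6)|0x24=0x1A4
Completed: cp=U+01A4 (starts at byte 3)
Byte[5]=A3: INVALID lead byte (not 0xxx/110x/1110/11110)

Answer: 5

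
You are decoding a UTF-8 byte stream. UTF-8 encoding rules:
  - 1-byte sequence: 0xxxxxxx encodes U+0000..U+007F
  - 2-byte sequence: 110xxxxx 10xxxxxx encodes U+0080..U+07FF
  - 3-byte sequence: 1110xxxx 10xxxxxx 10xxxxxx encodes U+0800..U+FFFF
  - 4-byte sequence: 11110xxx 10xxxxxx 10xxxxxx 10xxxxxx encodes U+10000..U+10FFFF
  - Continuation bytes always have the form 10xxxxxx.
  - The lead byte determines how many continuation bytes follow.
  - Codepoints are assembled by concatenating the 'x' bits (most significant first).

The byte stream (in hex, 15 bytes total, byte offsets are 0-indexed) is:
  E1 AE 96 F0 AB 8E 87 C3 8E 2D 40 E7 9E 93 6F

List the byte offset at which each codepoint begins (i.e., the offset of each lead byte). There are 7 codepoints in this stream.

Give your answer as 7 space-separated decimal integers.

Byte[0]=E1: 3-byte lead, need 2 cont bytes. acc=0x1
Byte[1]=AE: continuation. acc=(acc<<6)|0x2E=0x6E
Byte[2]=96: continuation. acc=(acc<<6)|0x16=0x1B96
Completed: cp=U+1B96 (starts at byte 0)
Byte[3]=F0: 4-byte lead, need 3 cont bytes. acc=0x0
Byte[4]=AB: continuation. acc=(acc<<6)|0x2B=0x2B
Byte[5]=8E: continuation. acc=(acc<<6)|0x0E=0xACE
Byte[6]=87: continuation. acc=(acc<<6)|0x07=0x2B387
Completed: cp=U+2B387 (starts at byte 3)
Byte[7]=C3: 2-byte lead, need 1 cont bytes. acc=0x3
Byte[8]=8E: continuation. acc=(acc<<6)|0x0E=0xCE
Completed: cp=U+00CE (starts at byte 7)
Byte[9]=2D: 1-byte ASCII. cp=U+002D
Byte[10]=40: 1-byte ASCII. cp=U+0040
Byte[11]=E7: 3-byte lead, need 2 cont bytes. acc=0x7
Byte[12]=9E: continuation. acc=(acc<<6)|0x1E=0x1DE
Byte[13]=93: continuation. acc=(acc<<6)|0x13=0x7793
Completed: cp=U+7793 (starts at byte 11)
Byte[14]=6F: 1-byte ASCII. cp=U+006F

Answer: 0 3 7 9 10 11 14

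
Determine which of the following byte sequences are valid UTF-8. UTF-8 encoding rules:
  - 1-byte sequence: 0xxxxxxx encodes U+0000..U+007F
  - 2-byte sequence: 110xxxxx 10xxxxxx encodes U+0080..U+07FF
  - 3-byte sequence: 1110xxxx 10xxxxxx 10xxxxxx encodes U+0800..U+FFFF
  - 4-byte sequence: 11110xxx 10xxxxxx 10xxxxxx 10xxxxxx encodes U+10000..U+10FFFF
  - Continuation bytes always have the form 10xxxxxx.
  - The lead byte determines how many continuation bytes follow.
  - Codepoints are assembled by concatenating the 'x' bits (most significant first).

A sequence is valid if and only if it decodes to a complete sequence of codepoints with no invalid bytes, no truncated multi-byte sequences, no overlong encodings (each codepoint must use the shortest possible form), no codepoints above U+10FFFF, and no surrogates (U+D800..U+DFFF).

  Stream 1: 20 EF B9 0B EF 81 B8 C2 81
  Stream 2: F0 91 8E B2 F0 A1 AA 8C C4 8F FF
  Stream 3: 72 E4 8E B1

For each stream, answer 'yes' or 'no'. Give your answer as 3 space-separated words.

Answer: no no yes

Derivation:
Stream 1: error at byte offset 3. INVALID
Stream 2: error at byte offset 10. INVALID
Stream 3: decodes cleanly. VALID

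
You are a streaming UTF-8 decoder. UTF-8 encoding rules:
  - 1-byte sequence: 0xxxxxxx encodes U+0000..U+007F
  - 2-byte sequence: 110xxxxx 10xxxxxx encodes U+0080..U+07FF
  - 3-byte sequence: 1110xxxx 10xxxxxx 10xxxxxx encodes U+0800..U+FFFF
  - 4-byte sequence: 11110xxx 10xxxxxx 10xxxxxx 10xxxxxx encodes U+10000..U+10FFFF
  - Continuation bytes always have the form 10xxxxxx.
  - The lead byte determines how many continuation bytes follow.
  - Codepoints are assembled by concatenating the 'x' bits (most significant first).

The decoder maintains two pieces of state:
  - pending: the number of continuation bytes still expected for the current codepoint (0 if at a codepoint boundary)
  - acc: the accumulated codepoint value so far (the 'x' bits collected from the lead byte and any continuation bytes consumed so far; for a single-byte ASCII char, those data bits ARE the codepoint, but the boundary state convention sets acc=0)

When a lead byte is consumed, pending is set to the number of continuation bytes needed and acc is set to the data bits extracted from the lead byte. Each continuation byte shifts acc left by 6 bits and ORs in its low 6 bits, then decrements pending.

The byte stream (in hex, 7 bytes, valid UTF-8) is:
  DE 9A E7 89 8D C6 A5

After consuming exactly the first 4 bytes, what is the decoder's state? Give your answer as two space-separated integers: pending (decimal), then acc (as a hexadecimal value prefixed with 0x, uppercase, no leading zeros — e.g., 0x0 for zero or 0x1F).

Byte[0]=DE: 2-byte lead. pending=1, acc=0x1E
Byte[1]=9A: continuation. acc=(acc<<6)|0x1A=0x79A, pending=0
Byte[2]=E7: 3-byte lead. pending=2, acc=0x7
Byte[3]=89: continuation. acc=(acc<<6)|0x09=0x1C9, pending=1

Answer: 1 0x1C9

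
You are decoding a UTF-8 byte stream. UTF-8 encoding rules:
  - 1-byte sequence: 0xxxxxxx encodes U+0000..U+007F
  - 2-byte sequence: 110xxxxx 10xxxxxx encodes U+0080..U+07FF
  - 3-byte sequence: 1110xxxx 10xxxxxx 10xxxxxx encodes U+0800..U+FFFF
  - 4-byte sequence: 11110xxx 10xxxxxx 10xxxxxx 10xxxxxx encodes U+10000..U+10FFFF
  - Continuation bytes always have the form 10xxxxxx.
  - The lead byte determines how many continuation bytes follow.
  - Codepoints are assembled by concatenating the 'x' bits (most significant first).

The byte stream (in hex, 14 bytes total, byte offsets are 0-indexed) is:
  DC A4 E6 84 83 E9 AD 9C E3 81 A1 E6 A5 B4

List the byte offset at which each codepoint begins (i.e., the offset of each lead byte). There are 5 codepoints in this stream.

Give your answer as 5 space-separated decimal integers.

Answer: 0 2 5 8 11

Derivation:
Byte[0]=DC: 2-byte lead, need 1 cont bytes. acc=0x1C
Byte[1]=A4: continuation. acc=(acc<<6)|0x24=0x724
Completed: cp=U+0724 (starts at byte 0)
Byte[2]=E6: 3-byte lead, need 2 cont bytes. acc=0x6
Byte[3]=84: continuation. acc=(acc<<6)|0x04=0x184
Byte[4]=83: continuation. acc=(acc<<6)|0x03=0x6103
Completed: cp=U+6103 (starts at byte 2)
Byte[5]=E9: 3-byte lead, need 2 cont bytes. acc=0x9
Byte[6]=AD: continuation. acc=(acc<<6)|0x2D=0x26D
Byte[7]=9C: continuation. acc=(acc<<6)|0x1C=0x9B5C
Completed: cp=U+9B5C (starts at byte 5)
Byte[8]=E3: 3-byte lead, need 2 cont bytes. acc=0x3
Byte[9]=81: continuation. acc=(acc<<6)|0x01=0xC1
Byte[10]=A1: continuation. acc=(acc<<6)|0x21=0x3061
Completed: cp=U+3061 (starts at byte 8)
Byte[11]=E6: 3-byte lead, need 2 cont bytes. acc=0x6
Byte[12]=A5: continuation. acc=(acc<<6)|0x25=0x1A5
Byte[13]=B4: continuation. acc=(acc<<6)|0x34=0x6974
Completed: cp=U+6974 (starts at byte 11)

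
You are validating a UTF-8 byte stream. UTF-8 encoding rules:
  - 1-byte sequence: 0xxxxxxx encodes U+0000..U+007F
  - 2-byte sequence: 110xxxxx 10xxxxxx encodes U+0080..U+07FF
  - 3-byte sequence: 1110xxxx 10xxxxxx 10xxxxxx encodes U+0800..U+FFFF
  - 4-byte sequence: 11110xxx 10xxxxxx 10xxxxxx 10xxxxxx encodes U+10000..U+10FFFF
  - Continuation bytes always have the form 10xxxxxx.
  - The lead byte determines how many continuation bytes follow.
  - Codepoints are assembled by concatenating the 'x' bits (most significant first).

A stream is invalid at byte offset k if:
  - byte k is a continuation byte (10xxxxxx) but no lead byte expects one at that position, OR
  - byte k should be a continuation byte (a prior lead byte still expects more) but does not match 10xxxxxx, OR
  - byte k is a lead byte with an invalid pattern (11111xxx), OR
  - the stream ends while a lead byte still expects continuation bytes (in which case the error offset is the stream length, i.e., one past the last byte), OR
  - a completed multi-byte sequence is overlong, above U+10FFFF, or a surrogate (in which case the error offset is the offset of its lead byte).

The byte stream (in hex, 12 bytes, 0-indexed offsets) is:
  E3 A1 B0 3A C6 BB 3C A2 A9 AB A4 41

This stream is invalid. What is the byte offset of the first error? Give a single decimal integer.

Byte[0]=E3: 3-byte lead, need 2 cont bytes. acc=0x3
Byte[1]=A1: continuation. acc=(acc<<6)|0x21=0xE1
Byte[2]=B0: continuation. acc=(acc<<6)|0x30=0x3870
Completed: cp=U+3870 (starts at byte 0)
Byte[3]=3A: 1-byte ASCII. cp=U+003A
Byte[4]=C6: 2-byte lead, need 1 cont bytes. acc=0x6
Byte[5]=BB: continuation. acc=(acc<<6)|0x3B=0x1BB
Completed: cp=U+01BB (starts at byte 4)
Byte[6]=3C: 1-byte ASCII. cp=U+003C
Byte[7]=A2: INVALID lead byte (not 0xxx/110x/1110/11110)

Answer: 7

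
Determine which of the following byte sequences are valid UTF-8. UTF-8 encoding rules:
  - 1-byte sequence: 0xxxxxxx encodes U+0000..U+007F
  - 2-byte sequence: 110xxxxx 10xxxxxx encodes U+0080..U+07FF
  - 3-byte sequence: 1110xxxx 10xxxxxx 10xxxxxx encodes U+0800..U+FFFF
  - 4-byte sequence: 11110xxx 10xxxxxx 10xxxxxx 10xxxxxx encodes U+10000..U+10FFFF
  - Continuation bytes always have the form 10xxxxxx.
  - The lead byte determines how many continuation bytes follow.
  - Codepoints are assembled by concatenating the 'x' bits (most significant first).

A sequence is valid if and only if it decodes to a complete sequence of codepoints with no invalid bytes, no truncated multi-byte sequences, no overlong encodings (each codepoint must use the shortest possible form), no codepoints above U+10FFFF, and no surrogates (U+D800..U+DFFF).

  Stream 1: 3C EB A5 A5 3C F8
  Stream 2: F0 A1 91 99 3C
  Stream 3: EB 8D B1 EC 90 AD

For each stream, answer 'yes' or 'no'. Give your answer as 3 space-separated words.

Stream 1: error at byte offset 5. INVALID
Stream 2: decodes cleanly. VALID
Stream 3: decodes cleanly. VALID

Answer: no yes yes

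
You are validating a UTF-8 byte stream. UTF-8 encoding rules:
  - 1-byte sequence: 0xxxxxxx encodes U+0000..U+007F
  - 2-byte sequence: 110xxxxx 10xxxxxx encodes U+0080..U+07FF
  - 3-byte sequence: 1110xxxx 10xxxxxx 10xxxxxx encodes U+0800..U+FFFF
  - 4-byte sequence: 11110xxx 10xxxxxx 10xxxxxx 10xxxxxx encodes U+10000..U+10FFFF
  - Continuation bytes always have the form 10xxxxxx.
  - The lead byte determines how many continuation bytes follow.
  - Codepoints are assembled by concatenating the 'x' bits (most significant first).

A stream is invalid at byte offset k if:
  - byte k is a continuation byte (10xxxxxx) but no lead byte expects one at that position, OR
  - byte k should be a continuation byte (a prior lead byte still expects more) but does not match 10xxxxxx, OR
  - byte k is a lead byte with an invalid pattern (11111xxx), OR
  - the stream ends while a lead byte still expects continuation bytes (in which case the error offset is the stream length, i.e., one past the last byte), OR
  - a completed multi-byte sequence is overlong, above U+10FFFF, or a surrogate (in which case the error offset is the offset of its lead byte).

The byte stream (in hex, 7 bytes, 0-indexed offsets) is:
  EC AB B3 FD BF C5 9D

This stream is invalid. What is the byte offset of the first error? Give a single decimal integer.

Byte[0]=EC: 3-byte lead, need 2 cont bytes. acc=0xC
Byte[1]=AB: continuation. acc=(acc<<6)|0x2B=0x32B
Byte[2]=B3: continuation. acc=(acc<<6)|0x33=0xCAF3
Completed: cp=U+CAF3 (starts at byte 0)
Byte[3]=FD: INVALID lead byte (not 0xxx/110x/1110/11110)

Answer: 3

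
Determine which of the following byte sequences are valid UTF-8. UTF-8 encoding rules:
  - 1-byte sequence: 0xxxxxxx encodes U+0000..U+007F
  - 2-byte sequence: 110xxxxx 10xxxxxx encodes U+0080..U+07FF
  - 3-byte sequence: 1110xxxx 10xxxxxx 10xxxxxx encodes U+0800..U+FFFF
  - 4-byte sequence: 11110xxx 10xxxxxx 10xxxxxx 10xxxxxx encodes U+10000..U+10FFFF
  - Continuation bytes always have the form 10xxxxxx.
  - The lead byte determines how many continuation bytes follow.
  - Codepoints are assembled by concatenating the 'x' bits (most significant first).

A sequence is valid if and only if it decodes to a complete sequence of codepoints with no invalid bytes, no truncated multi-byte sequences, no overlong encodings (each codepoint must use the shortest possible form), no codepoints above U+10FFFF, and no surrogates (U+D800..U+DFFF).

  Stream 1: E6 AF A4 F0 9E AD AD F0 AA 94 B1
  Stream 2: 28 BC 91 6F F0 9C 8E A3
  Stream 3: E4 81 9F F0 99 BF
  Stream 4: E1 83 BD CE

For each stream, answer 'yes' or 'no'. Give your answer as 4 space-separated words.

Answer: yes no no no

Derivation:
Stream 1: decodes cleanly. VALID
Stream 2: error at byte offset 1. INVALID
Stream 3: error at byte offset 6. INVALID
Stream 4: error at byte offset 4. INVALID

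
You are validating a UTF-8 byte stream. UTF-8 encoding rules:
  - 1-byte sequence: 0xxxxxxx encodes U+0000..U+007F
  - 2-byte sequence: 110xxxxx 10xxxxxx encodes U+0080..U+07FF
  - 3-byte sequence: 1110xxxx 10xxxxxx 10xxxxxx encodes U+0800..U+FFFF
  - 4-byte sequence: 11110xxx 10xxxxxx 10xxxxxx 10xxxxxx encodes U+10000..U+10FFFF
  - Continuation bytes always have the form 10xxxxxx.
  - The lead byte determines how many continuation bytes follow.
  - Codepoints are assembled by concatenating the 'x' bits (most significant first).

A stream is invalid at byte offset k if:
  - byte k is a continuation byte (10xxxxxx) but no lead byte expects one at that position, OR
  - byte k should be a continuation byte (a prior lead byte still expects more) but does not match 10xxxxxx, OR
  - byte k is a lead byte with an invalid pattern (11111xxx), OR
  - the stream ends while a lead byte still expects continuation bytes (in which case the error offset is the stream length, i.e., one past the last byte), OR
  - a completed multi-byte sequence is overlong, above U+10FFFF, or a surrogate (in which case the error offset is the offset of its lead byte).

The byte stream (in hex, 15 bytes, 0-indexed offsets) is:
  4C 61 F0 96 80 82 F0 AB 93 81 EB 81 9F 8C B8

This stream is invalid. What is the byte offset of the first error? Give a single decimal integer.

Answer: 13

Derivation:
Byte[0]=4C: 1-byte ASCII. cp=U+004C
Byte[1]=61: 1-byte ASCII. cp=U+0061
Byte[2]=F0: 4-byte lead, need 3 cont bytes. acc=0x0
Byte[3]=96: continuation. acc=(acc<<6)|0x16=0x16
Byte[4]=80: continuation. acc=(acc<<6)|0x00=0x580
Byte[5]=82: continuation. acc=(acc<<6)|0x02=0x16002
Completed: cp=U+16002 (starts at byte 2)
Byte[6]=F0: 4-byte lead, need 3 cont bytes. acc=0x0
Byte[7]=AB: continuation. acc=(acc<<6)|0x2B=0x2B
Byte[8]=93: continuation. acc=(acc<<6)|0x13=0xAD3
Byte[9]=81: continuation. acc=(acc<<6)|0x01=0x2B4C1
Completed: cp=U+2B4C1 (starts at byte 6)
Byte[10]=EB: 3-byte lead, need 2 cont bytes. acc=0xB
Byte[11]=81: continuation. acc=(acc<<6)|0x01=0x2C1
Byte[12]=9F: continuation. acc=(acc<<6)|0x1F=0xB05F
Completed: cp=U+B05F (starts at byte 10)
Byte[13]=8C: INVALID lead byte (not 0xxx/110x/1110/11110)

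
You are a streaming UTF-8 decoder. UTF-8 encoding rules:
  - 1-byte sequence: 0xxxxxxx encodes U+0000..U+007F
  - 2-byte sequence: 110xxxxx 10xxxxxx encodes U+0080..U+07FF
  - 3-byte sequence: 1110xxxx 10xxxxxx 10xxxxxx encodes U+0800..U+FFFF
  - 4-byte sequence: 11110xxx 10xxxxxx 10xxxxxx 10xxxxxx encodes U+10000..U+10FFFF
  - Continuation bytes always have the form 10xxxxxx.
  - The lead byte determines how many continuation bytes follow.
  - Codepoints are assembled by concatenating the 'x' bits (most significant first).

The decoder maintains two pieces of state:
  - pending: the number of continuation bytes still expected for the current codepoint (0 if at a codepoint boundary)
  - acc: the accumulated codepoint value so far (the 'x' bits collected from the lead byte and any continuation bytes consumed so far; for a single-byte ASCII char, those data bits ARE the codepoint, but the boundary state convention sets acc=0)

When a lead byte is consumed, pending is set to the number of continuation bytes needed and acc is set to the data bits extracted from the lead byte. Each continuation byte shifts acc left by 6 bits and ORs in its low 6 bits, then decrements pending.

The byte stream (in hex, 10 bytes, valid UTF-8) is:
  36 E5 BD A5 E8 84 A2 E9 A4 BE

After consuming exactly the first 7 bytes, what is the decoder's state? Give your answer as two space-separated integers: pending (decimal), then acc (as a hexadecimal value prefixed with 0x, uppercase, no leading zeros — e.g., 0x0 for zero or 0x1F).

Byte[0]=36: 1-byte. pending=0, acc=0x0
Byte[1]=E5: 3-byte lead. pending=2, acc=0x5
Byte[2]=BD: continuation. acc=(acc<<6)|0x3D=0x17D, pending=1
Byte[3]=A5: continuation. acc=(acc<<6)|0x25=0x5F65, pending=0
Byte[4]=E8: 3-byte lead. pending=2, acc=0x8
Byte[5]=84: continuation. acc=(acc<<6)|0x04=0x204, pending=1
Byte[6]=A2: continuation. acc=(acc<<6)|0x22=0x8122, pending=0

Answer: 0 0x8122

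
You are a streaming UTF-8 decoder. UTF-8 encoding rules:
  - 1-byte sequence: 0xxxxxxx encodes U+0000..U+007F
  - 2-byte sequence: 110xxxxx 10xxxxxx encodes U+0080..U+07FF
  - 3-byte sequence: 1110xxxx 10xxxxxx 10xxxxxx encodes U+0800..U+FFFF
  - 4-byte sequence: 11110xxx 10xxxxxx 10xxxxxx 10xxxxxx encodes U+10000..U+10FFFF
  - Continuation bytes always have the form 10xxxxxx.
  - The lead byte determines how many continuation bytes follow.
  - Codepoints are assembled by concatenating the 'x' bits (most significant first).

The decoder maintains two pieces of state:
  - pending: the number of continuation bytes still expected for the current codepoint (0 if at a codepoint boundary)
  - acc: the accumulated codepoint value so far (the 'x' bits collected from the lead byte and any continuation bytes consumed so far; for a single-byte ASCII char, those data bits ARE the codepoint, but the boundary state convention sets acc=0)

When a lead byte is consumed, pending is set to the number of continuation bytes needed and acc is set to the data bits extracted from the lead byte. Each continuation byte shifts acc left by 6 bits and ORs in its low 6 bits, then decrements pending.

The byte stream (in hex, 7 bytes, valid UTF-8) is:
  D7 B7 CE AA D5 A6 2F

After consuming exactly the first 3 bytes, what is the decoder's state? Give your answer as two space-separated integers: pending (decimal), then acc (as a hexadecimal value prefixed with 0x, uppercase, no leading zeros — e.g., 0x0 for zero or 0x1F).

Answer: 1 0xE

Derivation:
Byte[0]=D7: 2-byte lead. pending=1, acc=0x17
Byte[1]=B7: continuation. acc=(acc<<6)|0x37=0x5F7, pending=0
Byte[2]=CE: 2-byte lead. pending=1, acc=0xE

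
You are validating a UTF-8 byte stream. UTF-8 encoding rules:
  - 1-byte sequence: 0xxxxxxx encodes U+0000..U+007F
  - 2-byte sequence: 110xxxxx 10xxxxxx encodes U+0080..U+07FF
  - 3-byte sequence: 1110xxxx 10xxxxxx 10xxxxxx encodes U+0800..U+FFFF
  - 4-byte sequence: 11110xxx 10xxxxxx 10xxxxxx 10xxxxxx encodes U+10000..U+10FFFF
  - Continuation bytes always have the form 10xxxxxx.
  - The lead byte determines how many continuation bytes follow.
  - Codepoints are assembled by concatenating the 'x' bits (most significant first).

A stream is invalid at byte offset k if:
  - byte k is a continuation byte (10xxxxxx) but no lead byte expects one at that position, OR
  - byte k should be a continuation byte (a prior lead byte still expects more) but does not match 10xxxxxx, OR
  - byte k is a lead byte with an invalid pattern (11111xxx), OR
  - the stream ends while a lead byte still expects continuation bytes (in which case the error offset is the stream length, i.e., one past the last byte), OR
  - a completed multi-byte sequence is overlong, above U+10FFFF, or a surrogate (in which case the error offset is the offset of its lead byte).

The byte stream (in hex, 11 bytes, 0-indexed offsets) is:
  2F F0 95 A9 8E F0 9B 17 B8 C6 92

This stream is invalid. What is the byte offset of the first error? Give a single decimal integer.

Answer: 7

Derivation:
Byte[0]=2F: 1-byte ASCII. cp=U+002F
Byte[1]=F0: 4-byte lead, need 3 cont bytes. acc=0x0
Byte[2]=95: continuation. acc=(acc<<6)|0x15=0x15
Byte[3]=A9: continuation. acc=(acc<<6)|0x29=0x569
Byte[4]=8E: continuation. acc=(acc<<6)|0x0E=0x15A4E
Completed: cp=U+15A4E (starts at byte 1)
Byte[5]=F0: 4-byte lead, need 3 cont bytes. acc=0x0
Byte[6]=9B: continuation. acc=(acc<<6)|0x1B=0x1B
Byte[7]=17: expected 10xxxxxx continuation. INVALID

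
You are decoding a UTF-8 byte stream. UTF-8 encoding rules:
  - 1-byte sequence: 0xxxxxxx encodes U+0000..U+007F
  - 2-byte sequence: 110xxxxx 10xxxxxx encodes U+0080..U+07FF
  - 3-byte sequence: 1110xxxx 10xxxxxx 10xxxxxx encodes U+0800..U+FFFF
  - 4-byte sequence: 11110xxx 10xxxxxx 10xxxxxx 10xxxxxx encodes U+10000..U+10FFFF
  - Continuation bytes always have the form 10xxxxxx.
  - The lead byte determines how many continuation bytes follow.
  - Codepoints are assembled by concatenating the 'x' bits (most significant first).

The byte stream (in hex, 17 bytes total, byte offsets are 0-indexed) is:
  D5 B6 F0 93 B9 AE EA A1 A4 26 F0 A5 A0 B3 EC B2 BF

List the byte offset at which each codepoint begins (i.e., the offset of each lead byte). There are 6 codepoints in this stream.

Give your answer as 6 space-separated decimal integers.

Byte[0]=D5: 2-byte lead, need 1 cont bytes. acc=0x15
Byte[1]=B6: continuation. acc=(acc<<6)|0x36=0x576
Completed: cp=U+0576 (starts at byte 0)
Byte[2]=F0: 4-byte lead, need 3 cont bytes. acc=0x0
Byte[3]=93: continuation. acc=(acc<<6)|0x13=0x13
Byte[4]=B9: continuation. acc=(acc<<6)|0x39=0x4F9
Byte[5]=AE: continuation. acc=(acc<<6)|0x2E=0x13E6E
Completed: cp=U+13E6E (starts at byte 2)
Byte[6]=EA: 3-byte lead, need 2 cont bytes. acc=0xA
Byte[7]=A1: continuation. acc=(acc<<6)|0x21=0x2A1
Byte[8]=A4: continuation. acc=(acc<<6)|0x24=0xA864
Completed: cp=U+A864 (starts at byte 6)
Byte[9]=26: 1-byte ASCII. cp=U+0026
Byte[10]=F0: 4-byte lead, need 3 cont bytes. acc=0x0
Byte[11]=A5: continuation. acc=(acc<<6)|0x25=0x25
Byte[12]=A0: continuation. acc=(acc<<6)|0x20=0x960
Byte[13]=B3: continuation. acc=(acc<<6)|0x33=0x25833
Completed: cp=U+25833 (starts at byte 10)
Byte[14]=EC: 3-byte lead, need 2 cont bytes. acc=0xC
Byte[15]=B2: continuation. acc=(acc<<6)|0x32=0x332
Byte[16]=BF: continuation. acc=(acc<<6)|0x3F=0xCCBF
Completed: cp=U+CCBF (starts at byte 14)

Answer: 0 2 6 9 10 14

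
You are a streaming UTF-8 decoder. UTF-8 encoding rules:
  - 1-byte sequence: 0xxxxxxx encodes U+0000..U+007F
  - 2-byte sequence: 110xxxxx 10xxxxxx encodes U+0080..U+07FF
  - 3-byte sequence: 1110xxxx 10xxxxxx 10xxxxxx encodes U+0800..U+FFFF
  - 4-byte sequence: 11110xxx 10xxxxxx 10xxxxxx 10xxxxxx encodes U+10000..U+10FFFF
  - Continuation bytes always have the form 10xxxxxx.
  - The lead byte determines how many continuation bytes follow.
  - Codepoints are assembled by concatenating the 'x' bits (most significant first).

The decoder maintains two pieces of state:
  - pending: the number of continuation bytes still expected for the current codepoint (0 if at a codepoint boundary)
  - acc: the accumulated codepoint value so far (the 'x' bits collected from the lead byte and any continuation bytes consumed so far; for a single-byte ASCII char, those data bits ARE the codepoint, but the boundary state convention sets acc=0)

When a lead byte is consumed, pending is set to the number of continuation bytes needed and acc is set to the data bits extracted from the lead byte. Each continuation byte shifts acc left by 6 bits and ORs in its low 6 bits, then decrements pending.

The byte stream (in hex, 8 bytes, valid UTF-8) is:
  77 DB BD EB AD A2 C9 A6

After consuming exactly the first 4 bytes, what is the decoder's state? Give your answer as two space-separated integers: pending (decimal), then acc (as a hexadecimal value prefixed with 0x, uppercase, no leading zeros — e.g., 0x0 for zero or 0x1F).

Answer: 2 0xB

Derivation:
Byte[0]=77: 1-byte. pending=0, acc=0x0
Byte[1]=DB: 2-byte lead. pending=1, acc=0x1B
Byte[2]=BD: continuation. acc=(acc<<6)|0x3D=0x6FD, pending=0
Byte[3]=EB: 3-byte lead. pending=2, acc=0xB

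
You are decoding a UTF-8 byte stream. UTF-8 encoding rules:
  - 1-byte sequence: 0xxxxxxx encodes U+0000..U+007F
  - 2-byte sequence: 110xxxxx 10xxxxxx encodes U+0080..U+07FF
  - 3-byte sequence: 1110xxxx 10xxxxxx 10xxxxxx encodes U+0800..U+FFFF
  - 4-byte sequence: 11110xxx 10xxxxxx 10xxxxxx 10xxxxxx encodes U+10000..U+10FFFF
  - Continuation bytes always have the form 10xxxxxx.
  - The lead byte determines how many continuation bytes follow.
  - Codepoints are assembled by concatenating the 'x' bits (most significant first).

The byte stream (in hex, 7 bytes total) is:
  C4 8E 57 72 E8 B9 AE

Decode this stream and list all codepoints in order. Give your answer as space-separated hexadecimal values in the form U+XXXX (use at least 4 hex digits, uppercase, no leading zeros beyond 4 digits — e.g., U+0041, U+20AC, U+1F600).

Answer: U+010E U+0057 U+0072 U+8E6E

Derivation:
Byte[0]=C4: 2-byte lead, need 1 cont bytes. acc=0x4
Byte[1]=8E: continuation. acc=(acc<<6)|0x0E=0x10E
Completed: cp=U+010E (starts at byte 0)
Byte[2]=57: 1-byte ASCII. cp=U+0057
Byte[3]=72: 1-byte ASCII. cp=U+0072
Byte[4]=E8: 3-byte lead, need 2 cont bytes. acc=0x8
Byte[5]=B9: continuation. acc=(acc<<6)|0x39=0x239
Byte[6]=AE: continuation. acc=(acc<<6)|0x2E=0x8E6E
Completed: cp=U+8E6E (starts at byte 4)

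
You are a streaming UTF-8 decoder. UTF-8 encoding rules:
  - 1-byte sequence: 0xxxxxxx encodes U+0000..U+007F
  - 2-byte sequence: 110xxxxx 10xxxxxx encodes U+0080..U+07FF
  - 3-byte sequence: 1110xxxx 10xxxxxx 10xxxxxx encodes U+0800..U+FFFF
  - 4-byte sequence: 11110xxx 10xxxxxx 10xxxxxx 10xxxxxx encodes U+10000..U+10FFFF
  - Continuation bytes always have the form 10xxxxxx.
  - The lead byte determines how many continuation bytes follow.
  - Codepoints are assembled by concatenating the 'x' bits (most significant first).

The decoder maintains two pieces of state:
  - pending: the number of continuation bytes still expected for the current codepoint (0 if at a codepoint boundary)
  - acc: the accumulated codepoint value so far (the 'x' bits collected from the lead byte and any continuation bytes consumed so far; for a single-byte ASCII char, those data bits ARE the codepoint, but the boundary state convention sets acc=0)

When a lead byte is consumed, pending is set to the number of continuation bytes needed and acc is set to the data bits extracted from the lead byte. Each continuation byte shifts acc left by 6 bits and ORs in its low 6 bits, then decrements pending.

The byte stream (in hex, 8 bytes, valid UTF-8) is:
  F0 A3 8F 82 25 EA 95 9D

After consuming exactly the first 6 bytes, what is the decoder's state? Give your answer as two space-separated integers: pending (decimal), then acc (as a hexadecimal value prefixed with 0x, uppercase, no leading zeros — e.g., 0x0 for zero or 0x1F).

Answer: 2 0xA

Derivation:
Byte[0]=F0: 4-byte lead. pending=3, acc=0x0
Byte[1]=A3: continuation. acc=(acc<<6)|0x23=0x23, pending=2
Byte[2]=8F: continuation. acc=(acc<<6)|0x0F=0x8CF, pending=1
Byte[3]=82: continuation. acc=(acc<<6)|0x02=0x233C2, pending=0
Byte[4]=25: 1-byte. pending=0, acc=0x0
Byte[5]=EA: 3-byte lead. pending=2, acc=0xA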